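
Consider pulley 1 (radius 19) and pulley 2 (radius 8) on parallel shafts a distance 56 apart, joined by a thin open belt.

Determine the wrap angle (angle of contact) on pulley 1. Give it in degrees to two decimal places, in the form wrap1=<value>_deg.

open belt: β = asin((r2−r1)/C) = asin(-11/56) = -11.3282°
wrap1 = π − 2β = 202.6564°
wrap2 = π + 2β = 157.3436°

wrap1=202.66_deg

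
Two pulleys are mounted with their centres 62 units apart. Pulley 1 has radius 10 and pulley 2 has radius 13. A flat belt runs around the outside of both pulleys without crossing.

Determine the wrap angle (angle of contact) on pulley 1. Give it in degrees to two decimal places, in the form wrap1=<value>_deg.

open belt: β = asin((r2−r1)/C) = asin(3/62) = 2.7735°
wrap1 = π − 2β = 174.4531°
wrap2 = π + 2β = 185.5469°

wrap1=174.45_deg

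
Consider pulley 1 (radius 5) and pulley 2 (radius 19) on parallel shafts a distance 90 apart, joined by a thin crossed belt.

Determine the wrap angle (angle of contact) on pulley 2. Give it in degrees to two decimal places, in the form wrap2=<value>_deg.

crossed belt: β = asin((r1+r2)/C) = asin(24/90) = 15.4660°
wrap1 = wrap2 = π + 2β = 210.9320°

wrap2=210.93_deg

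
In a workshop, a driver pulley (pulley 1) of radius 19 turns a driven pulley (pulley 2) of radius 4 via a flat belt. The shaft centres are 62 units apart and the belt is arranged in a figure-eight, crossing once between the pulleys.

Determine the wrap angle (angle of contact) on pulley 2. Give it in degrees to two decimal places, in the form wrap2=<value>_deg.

crossed belt: β = asin((r1+r2)/C) = asin(23/62) = 21.7753°
wrap1 = wrap2 = π + 2β = 223.5506°

wrap2=223.55_deg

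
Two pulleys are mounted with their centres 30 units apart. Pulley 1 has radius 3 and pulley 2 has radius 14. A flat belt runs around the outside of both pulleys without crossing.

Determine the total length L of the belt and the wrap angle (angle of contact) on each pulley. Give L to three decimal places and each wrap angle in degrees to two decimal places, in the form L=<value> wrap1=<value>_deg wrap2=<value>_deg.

open belt: β = asin((r2−r1)/C) = asin(11/30) = 21.5102°
wrap1 = π − 2β = 136.9796°
wrap2 = π + 2β = 223.0204°
tangent length = C·cosβ = 27.9106
L = r1·wrap1 + r2·wrap2 + 2·C·cosβ = 3·2.3907 + 14·3.8924 + 2·27.9106 = 117.4875

L=117.488 wrap1=136.98_deg wrap2=223.02_deg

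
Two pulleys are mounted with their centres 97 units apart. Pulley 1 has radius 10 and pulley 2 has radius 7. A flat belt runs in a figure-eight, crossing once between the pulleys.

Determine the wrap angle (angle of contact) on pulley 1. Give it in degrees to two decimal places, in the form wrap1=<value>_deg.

wrap1=200.19_deg

crossed belt: β = asin((r1+r2)/C) = asin(17/97) = 10.0937°
wrap1 = wrap2 = π + 2β = 200.1873°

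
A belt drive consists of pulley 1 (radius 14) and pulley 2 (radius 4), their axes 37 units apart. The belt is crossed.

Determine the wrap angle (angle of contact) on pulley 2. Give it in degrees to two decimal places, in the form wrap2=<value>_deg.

wrap2=238.22_deg

crossed belt: β = asin((r1+r2)/C) = asin(18/37) = 29.1099°
wrap1 = wrap2 = π + 2β = 238.2198°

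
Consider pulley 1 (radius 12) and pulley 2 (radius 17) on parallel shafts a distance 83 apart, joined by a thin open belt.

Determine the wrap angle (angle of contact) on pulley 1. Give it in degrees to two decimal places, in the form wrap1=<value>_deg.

wrap1=173.09_deg

open belt: β = asin((r2−r1)/C) = asin(5/83) = 3.4536°
wrap1 = π − 2β = 173.0927°
wrap2 = π + 2β = 186.9073°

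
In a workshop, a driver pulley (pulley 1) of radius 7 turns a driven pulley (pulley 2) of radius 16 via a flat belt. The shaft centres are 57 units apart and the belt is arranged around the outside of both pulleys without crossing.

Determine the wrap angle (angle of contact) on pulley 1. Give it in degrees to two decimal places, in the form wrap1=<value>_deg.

wrap1=161.83_deg

open belt: β = asin((r2−r1)/C) = asin(9/57) = 9.0847°
wrap1 = π − 2β = 161.8306°
wrap2 = π + 2β = 198.1694°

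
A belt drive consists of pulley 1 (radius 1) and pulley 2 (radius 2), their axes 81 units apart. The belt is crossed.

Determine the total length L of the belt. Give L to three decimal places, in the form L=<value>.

L=171.536

crossed belt: β = asin((r1+r2)/C) = asin(3/81) = 2.1226°
wrap1 = wrap2 = π + 2β = 184.2451°
tangent length = C·cosβ = 80.9444
L = (r1+r2)·wrap + 2·C·cosβ = 3·3.2157 + 2·80.9444 = 171.5359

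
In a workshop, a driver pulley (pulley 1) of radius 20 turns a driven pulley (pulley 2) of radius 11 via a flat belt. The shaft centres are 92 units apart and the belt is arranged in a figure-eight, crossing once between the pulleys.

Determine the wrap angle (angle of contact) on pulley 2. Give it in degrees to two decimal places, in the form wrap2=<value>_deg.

wrap2=219.38_deg

crossed belt: β = asin((r1+r2)/C) = asin(31/92) = 19.6916°
wrap1 = wrap2 = π + 2β = 219.3831°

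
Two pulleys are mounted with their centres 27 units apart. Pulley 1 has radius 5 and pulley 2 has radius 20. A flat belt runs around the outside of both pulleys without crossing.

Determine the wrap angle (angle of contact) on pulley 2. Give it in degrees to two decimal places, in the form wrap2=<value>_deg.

open belt: β = asin((r2−r1)/C) = asin(15/27) = 33.7490°
wrap1 = π − 2β = 112.5020°
wrap2 = π + 2β = 247.4980°

wrap2=247.50_deg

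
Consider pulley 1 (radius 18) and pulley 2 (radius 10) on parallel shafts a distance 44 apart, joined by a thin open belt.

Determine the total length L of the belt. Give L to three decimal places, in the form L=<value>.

L=177.423

open belt: β = asin((r2−r1)/C) = asin(-8/44) = -10.4757°
wrap1 = π − 2β = 200.9514°
wrap2 = π + 2β = 159.0486°
tangent length = C·cosβ = 43.2666
L = r1·wrap1 + r2·wrap2 + 2·C·cosβ = 18·3.5073 + 10·2.7759 + 2·43.2666 = 177.4232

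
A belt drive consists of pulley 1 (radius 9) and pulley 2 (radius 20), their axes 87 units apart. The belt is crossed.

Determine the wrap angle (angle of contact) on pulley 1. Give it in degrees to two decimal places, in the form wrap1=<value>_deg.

crossed belt: β = asin((r1+r2)/C) = asin(29/87) = 19.4712°
wrap1 = wrap2 = π + 2β = 218.9424°

wrap1=218.94_deg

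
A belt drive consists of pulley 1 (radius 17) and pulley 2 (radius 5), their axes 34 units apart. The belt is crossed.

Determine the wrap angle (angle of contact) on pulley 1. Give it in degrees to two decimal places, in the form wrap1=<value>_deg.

wrap1=260.64_deg

crossed belt: β = asin((r1+r2)/C) = asin(22/34) = 40.3202°
wrap1 = wrap2 = π + 2β = 260.6404°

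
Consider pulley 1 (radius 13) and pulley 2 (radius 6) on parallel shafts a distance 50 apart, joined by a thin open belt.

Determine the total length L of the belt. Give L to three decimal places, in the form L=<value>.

open belt: β = asin((r2−r1)/C) = asin(-7/50) = -8.0478°
wrap1 = π − 2β = 196.0957°
wrap2 = π + 2β = 163.9043°
tangent length = C·cosβ = 49.5076
L = r1·wrap1 + r2·wrap2 + 2·C·cosβ = 13·3.4225 + 6·2.8607 + 2·49.5076 = 160.6719

L=160.672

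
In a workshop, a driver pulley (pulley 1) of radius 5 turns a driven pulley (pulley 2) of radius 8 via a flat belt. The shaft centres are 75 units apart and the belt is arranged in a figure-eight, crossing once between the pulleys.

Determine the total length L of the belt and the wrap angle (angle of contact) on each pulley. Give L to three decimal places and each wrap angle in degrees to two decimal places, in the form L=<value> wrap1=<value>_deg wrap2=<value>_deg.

crossed belt: β = asin((r1+r2)/C) = asin(13/75) = 9.9817°
wrap1 = wrap2 = π + 2β = 199.9634°
tangent length = C·cosβ = 73.8647
L = (r1+r2)·wrap + 2·C·cosβ = 13·3.4900 + 2·73.8647 = 193.0997

L=193.100 wrap1=199.96_deg wrap2=199.96_deg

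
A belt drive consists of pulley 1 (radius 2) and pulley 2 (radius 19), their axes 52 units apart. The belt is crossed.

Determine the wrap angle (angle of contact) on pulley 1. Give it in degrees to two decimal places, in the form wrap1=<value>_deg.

crossed belt: β = asin((r1+r2)/C) = asin(21/52) = 23.8188°
wrap1 = wrap2 = π + 2β = 227.6377°

wrap1=227.64_deg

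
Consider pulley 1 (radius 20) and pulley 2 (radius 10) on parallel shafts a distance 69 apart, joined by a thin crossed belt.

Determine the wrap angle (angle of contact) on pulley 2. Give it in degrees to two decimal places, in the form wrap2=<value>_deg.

wrap2=231.54_deg

crossed belt: β = asin((r1+r2)/C) = asin(30/69) = 25.7715°
wrap1 = wrap2 = π + 2β = 231.5429°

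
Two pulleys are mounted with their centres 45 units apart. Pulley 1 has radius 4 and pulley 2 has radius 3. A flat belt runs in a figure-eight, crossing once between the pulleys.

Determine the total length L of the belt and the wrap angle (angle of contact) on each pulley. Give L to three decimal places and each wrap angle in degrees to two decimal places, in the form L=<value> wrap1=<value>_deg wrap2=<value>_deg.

L=113.082 wrap1=197.90_deg wrap2=197.90_deg

crossed belt: β = asin((r1+r2)/C) = asin(7/45) = 8.9490°
wrap1 = wrap2 = π + 2β = 197.8980°
tangent length = C·cosβ = 44.4522
L = (r1+r2)·wrap + 2·C·cosβ = 7·3.4540 + 2·44.4522 = 113.0822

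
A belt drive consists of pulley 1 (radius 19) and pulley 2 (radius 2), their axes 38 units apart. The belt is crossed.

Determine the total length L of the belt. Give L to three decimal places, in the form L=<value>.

crossed belt: β = asin((r1+r2)/C) = asin(21/38) = 33.5477°
wrap1 = wrap2 = π + 2β = 247.0955°
tangent length = C·cosβ = 31.6702
L = (r1+r2)·wrap + 2·C·cosβ = 21·4.3126 + 2·31.6702 = 153.9056

L=153.906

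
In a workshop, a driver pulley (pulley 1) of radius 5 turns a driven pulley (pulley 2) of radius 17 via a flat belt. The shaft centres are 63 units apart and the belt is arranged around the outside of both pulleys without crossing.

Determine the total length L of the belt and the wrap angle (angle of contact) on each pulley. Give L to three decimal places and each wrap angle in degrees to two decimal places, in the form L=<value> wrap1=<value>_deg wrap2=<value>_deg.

L=197.408 wrap1=158.04_deg wrap2=201.96_deg

open belt: β = asin((r2−r1)/C) = asin(12/63) = 10.9806°
wrap1 = π − 2β = 158.0388°
wrap2 = π + 2β = 201.9612°
tangent length = C·cosβ = 61.8466
L = r1·wrap1 + r2·wrap2 + 2·C·cosβ = 5·2.7583 + 17·3.5249 + 2·61.8466 = 197.4077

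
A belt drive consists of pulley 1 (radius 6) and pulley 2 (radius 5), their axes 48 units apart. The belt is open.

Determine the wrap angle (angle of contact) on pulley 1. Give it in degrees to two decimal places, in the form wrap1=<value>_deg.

wrap1=182.39_deg

open belt: β = asin((r2−r1)/C) = asin(-1/48) = -1.1937°
wrap1 = π − 2β = 182.3875°
wrap2 = π + 2β = 177.6125°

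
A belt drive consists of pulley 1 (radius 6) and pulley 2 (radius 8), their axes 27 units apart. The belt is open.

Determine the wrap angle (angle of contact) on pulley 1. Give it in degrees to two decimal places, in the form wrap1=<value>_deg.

open belt: β = asin((r2−r1)/C) = asin(2/27) = 4.2480°
wrap1 = π − 2β = 171.5040°
wrap2 = π + 2β = 188.4960°

wrap1=171.50_deg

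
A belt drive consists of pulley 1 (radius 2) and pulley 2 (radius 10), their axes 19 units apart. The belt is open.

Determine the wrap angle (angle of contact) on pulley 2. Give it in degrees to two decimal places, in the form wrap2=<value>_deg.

open belt: β = asin((r2−r1)/C) = asin(8/19) = 24.9011°
wrap1 = π − 2β = 130.1979°
wrap2 = π + 2β = 229.8021°

wrap2=229.80_deg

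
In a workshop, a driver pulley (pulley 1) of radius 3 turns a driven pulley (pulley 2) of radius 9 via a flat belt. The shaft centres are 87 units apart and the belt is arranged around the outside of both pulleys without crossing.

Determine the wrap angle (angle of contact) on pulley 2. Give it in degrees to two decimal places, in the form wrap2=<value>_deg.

open belt: β = asin((r2−r1)/C) = asin(6/87) = 3.9546°
wrap1 = π − 2β = 172.0909°
wrap2 = π + 2β = 187.9091°

wrap2=187.91_deg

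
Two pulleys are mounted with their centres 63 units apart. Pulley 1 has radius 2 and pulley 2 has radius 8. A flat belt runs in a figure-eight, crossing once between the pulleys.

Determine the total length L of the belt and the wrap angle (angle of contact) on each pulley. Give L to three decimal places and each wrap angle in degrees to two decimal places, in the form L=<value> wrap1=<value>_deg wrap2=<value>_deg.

crossed belt: β = asin((r1+r2)/C) = asin(10/63) = 9.1332°
wrap1 = wrap2 = π + 2β = 198.2664°
tangent length = C·cosβ = 62.2013
L = (r1+r2)·wrap + 2·C·cosβ = 10·3.4604 + 2·62.2013 = 159.0066

L=159.007 wrap1=198.27_deg wrap2=198.27_deg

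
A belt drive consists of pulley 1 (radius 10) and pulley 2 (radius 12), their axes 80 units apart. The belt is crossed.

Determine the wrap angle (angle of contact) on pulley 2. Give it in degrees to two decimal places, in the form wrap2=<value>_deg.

wrap2=211.92_deg

crossed belt: β = asin((r1+r2)/C) = asin(22/80) = 15.9620°
wrap1 = wrap2 = π + 2β = 211.9240°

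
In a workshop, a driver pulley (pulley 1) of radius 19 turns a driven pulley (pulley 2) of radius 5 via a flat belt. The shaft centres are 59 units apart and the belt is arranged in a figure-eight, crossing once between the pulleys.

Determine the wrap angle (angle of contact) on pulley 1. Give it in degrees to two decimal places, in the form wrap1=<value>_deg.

crossed belt: β = asin((r1+r2)/C) = asin(24/59) = 24.0027°
wrap1 = wrap2 = π + 2β = 228.0054°

wrap1=228.01_deg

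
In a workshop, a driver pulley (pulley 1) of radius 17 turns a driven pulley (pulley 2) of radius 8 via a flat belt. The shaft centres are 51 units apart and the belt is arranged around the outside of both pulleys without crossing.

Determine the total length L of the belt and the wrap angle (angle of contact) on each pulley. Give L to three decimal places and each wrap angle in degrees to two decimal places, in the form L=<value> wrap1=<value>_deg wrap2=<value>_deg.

open belt: β = asin((r2−r1)/C) = asin(-9/51) = -10.1642°
wrap1 = π − 2β = 200.3285°
wrap2 = π + 2β = 159.6715°
tangent length = C·cosβ = 50.1996
L = r1·wrap1 + r2·wrap2 + 2·C·cosβ = 17·3.4964 + 8·2.7868 + 2·50.1996 = 182.1322

L=182.132 wrap1=200.33_deg wrap2=159.67_deg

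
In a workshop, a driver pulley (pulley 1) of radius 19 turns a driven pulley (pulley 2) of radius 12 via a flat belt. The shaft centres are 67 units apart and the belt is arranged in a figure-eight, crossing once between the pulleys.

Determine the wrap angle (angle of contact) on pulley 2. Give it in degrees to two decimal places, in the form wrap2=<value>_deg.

crossed belt: β = asin((r1+r2)/C) = asin(31/67) = 27.5606°
wrap1 = wrap2 = π + 2β = 235.1212°

wrap2=235.12_deg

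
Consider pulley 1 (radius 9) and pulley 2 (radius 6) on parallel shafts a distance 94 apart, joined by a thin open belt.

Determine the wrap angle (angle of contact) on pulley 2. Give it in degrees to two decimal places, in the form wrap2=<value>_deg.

wrap2=176.34_deg

open belt: β = asin((r2−r1)/C) = asin(-3/94) = -1.8289°
wrap1 = π − 2β = 183.6578°
wrap2 = π + 2β = 176.3422°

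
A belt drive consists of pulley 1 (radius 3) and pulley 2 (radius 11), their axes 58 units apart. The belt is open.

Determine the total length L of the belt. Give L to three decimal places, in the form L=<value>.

L=161.088

open belt: β = asin((r2−r1)/C) = asin(8/58) = 7.9281°
wrap1 = π − 2β = 164.1437°
wrap2 = π + 2β = 195.8563°
tangent length = C·cosβ = 57.4456
L = r1·wrap1 + r2·wrap2 + 2·C·cosβ = 3·2.8648 + 11·3.4183 + 2·57.4456 = 161.0875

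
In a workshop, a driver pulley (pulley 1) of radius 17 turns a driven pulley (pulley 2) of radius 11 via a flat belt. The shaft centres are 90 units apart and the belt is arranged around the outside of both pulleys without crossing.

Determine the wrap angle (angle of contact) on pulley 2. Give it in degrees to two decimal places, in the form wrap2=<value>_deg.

wrap2=172.35_deg

open belt: β = asin((r2−r1)/C) = asin(-6/90) = -3.8226°
wrap1 = π − 2β = 187.6451°
wrap2 = π + 2β = 172.3549°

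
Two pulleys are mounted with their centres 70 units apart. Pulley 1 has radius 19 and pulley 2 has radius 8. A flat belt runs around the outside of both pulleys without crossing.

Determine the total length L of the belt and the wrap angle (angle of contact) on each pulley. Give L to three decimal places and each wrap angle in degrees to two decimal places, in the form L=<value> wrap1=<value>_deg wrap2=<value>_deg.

L=226.555 wrap1=198.08_deg wrap2=161.92_deg

open belt: β = asin((r2−r1)/C) = asin(-11/70) = -9.0411°
wrap1 = π − 2β = 198.0822°
wrap2 = π + 2β = 161.9178°
tangent length = C·cosβ = 69.1303
L = r1·wrap1 + r2·wrap2 + 2·C·cosβ = 19·3.4572 + 8·2.8260 + 2·69.1303 = 226.5552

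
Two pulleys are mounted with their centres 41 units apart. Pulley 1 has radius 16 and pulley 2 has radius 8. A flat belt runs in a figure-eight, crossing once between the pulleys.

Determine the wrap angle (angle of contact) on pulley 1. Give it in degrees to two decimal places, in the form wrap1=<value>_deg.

wrap1=251.66_deg

crossed belt: β = asin((r1+r2)/C) = asin(24/41) = 35.8288°
wrap1 = wrap2 = π + 2β = 251.6577°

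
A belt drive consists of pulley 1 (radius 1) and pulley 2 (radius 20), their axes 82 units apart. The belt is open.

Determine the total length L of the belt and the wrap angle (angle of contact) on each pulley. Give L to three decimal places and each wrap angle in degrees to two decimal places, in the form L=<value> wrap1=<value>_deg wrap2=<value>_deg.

open belt: β = asin((r2−r1)/C) = asin(19/82) = 13.3976°
wrap1 = π − 2β = 153.2048°
wrap2 = π + 2β = 206.7952°
tangent length = C·cosβ = 79.7684
L = r1·wrap1 + r2·wrap2 + 2·C·cosβ = 1·2.6739 + 20·3.6093 + 2·79.7684 = 234.3959

L=234.396 wrap1=153.20_deg wrap2=206.80_deg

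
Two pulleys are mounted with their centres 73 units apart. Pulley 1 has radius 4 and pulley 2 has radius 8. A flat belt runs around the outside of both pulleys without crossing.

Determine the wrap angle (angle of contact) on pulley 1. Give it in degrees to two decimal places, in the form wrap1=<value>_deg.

wrap1=173.72_deg

open belt: β = asin((r2−r1)/C) = asin(4/73) = 3.1411°
wrap1 = π − 2β = 173.7179°
wrap2 = π + 2β = 186.2821°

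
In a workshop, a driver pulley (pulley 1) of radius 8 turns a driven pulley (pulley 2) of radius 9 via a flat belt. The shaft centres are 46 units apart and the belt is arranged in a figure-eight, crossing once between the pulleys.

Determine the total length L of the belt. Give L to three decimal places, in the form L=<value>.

L=151.764

crossed belt: β = asin((r1+r2)/C) = asin(17/46) = 21.6888°
wrap1 = wrap2 = π + 2β = 223.3776°
tangent length = C·cosβ = 42.7434
L = (r1+r2)·wrap + 2·C·cosβ = 17·3.8987 + 2·42.7434 = 151.7643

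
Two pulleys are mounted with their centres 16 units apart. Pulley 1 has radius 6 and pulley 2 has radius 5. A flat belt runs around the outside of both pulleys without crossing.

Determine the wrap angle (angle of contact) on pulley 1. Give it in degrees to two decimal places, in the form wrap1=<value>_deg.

open belt: β = asin((r2−r1)/C) = asin(-1/16) = -3.5833°
wrap1 = π − 2β = 187.1666°
wrap2 = π + 2β = 172.8334°

wrap1=187.17_deg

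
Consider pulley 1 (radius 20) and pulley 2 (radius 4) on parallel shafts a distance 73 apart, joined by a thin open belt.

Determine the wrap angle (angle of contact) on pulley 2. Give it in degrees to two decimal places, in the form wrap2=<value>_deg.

wrap2=154.68_deg

open belt: β = asin((r2−r1)/C) = asin(-16/73) = -12.6608°
wrap1 = π − 2β = 205.3215°
wrap2 = π + 2β = 154.6785°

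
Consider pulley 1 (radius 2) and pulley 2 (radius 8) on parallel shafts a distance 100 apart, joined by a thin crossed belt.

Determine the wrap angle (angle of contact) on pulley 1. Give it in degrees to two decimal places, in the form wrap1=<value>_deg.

wrap1=191.48_deg

crossed belt: β = asin((r1+r2)/C) = asin(10/100) = 5.7392°
wrap1 = wrap2 = π + 2β = 191.4783°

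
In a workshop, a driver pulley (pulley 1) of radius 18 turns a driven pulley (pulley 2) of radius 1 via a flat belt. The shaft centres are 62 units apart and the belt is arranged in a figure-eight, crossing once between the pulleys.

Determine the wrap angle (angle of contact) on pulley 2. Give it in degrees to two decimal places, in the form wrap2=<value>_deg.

wrap2=215.69_deg

crossed belt: β = asin((r1+r2)/C) = asin(19/62) = 17.8455°
wrap1 = wrap2 = π + 2β = 215.6910°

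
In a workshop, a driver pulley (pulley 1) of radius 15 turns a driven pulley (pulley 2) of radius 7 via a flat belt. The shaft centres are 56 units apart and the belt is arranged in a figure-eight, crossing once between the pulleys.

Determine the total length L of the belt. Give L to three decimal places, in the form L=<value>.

crossed belt: β = asin((r1+r2)/C) = asin(22/56) = 23.1324°
wrap1 = wrap2 = π + 2β = 226.2648°
tangent length = C·cosβ = 51.4976
L = (r1+r2)·wrap + 2·C·cosβ = 22·3.9491 + 2·51.4976 = 189.8746

L=189.875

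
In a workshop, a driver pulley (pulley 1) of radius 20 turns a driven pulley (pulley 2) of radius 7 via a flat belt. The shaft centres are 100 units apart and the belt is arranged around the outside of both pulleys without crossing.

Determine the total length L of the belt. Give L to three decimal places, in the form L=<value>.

L=286.515

open belt: β = asin((r2−r1)/C) = asin(-13/100) = -7.4696°
wrap1 = π − 2β = 194.9392°
wrap2 = π + 2β = 165.0608°
tangent length = C·cosβ = 99.1514
L = r1·wrap1 + r2·wrap2 + 2·C·cosβ = 20·3.4023 + 7·2.8809 + 2·99.1514 = 286.5154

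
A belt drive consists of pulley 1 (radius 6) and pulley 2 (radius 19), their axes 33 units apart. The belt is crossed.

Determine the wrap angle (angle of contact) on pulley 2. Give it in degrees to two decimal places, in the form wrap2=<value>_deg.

crossed belt: β = asin((r1+r2)/C) = asin(25/33) = 49.2509°
wrap1 = wrap2 = π + 2β = 278.5019°

wrap2=278.50_deg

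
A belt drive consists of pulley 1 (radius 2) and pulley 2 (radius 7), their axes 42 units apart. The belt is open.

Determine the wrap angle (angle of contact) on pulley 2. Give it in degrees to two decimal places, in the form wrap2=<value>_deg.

open belt: β = asin((r2−r1)/C) = asin(5/42) = 6.8371°
wrap1 = π − 2β = 166.3257°
wrap2 = π + 2β = 193.6743°

wrap2=193.67_deg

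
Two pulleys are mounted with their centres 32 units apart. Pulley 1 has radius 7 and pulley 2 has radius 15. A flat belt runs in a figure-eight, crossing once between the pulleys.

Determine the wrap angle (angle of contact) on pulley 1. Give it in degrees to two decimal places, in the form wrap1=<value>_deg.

crossed belt: β = asin((r1+r2)/C) = asin(22/32) = 43.4325°
wrap1 = wrap2 = π + 2β = 266.8651°

wrap1=266.87_deg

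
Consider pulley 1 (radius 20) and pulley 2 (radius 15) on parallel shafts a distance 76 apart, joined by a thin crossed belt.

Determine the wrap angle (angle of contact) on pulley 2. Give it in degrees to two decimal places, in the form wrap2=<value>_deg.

crossed belt: β = asin((r1+r2)/C) = asin(35/76) = 27.4211°
wrap1 = wrap2 = π + 2β = 234.8421°

wrap2=234.84_deg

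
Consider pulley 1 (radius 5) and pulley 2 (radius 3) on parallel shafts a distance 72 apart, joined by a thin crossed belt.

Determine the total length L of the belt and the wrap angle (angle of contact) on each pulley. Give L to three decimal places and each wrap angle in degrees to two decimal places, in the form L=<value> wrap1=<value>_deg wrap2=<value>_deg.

crossed belt: β = asin((r1+r2)/C) = asin(8/72) = 6.3794°
wrap1 = wrap2 = π + 2β = 192.7587°
tangent length = C·cosβ = 71.5542
L = (r1+r2)·wrap + 2·C·cosβ = 8·3.3643 + 2·71.5542 = 170.0225

L=170.023 wrap1=192.76_deg wrap2=192.76_deg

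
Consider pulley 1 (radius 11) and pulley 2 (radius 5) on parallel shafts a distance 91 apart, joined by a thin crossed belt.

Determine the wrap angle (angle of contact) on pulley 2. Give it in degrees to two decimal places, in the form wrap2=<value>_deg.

crossed belt: β = asin((r1+r2)/C) = asin(16/91) = 10.1266°
wrap1 = wrap2 = π + 2β = 200.2532°

wrap2=200.25_deg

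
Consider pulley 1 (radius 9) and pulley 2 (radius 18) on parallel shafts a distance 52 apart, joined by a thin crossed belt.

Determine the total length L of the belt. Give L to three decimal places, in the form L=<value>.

crossed belt: β = asin((r1+r2)/C) = asin(27/52) = 31.2807°
wrap1 = wrap2 = π + 2β = 242.5613°
tangent length = C·cosβ = 44.4410
L = (r1+r2)·wrap + 2·C·cosβ = 27·4.2335 + 2·44.4410 = 203.1863

L=203.186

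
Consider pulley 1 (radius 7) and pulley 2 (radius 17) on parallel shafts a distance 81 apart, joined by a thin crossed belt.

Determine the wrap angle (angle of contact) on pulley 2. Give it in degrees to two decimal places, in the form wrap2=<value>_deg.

wrap2=214.47_deg

crossed belt: β = asin((r1+r2)/C) = asin(24/81) = 17.2353°
wrap1 = wrap2 = π + 2β = 214.4706°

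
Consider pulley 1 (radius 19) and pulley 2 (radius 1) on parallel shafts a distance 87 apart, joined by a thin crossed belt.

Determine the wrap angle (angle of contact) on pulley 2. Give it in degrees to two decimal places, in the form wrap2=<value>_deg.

wrap2=206.58_deg

crossed belt: β = asin((r1+r2)/C) = asin(20/87) = 13.2903°
wrap1 = wrap2 = π + 2β = 206.5806°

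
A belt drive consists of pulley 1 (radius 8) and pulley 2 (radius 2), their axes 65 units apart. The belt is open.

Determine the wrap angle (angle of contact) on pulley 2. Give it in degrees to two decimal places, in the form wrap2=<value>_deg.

open belt: β = asin((r2−r1)/C) = asin(-6/65) = -5.2964°
wrap1 = π − 2β = 190.5928°
wrap2 = π + 2β = 169.4072°

wrap2=169.41_deg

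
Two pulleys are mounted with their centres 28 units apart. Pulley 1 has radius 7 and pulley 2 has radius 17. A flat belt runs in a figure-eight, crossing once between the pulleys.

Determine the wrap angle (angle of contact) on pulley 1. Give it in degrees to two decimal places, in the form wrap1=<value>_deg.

crossed belt: β = asin((r1+r2)/C) = asin(24/28) = 58.9973°
wrap1 = wrap2 = π + 2β = 297.9946°

wrap1=297.99_deg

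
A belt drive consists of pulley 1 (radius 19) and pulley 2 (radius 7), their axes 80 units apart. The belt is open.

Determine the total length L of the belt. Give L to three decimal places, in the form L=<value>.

open belt: β = asin((r2−r1)/C) = asin(-12/80) = -8.6269°
wrap1 = π − 2β = 197.2539°
wrap2 = π + 2β = 162.7461°
tangent length = C·cosβ = 79.0949
L = r1·wrap1 + r2·wrap2 + 2·C·cosβ = 19·3.4427 + 7·2.8405 + 2·79.0949 = 243.4848

L=243.485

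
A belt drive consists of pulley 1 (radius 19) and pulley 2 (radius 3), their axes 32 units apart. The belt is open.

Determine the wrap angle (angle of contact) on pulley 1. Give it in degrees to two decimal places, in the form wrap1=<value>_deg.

open belt: β = asin((r2−r1)/C) = asin(-16/32) = -30.0000°
wrap1 = π − 2β = 240.0000°
wrap2 = π + 2β = 120.0000°

wrap1=240.00_deg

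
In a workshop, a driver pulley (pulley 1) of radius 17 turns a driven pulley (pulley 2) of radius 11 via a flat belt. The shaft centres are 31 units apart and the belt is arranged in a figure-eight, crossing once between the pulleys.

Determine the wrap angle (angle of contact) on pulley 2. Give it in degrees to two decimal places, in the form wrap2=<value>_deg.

crossed belt: β = asin((r1+r2)/C) = asin(28/31) = 64.5854°
wrap1 = wrap2 = π + 2β = 309.1708°

wrap2=309.17_deg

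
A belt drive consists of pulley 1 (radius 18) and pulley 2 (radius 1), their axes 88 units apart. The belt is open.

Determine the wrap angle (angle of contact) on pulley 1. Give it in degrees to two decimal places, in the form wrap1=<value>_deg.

wrap1=202.28_deg

open belt: β = asin((r2−r1)/C) = asin(-17/88) = -11.1385°
wrap1 = π − 2β = 202.2771°
wrap2 = π + 2β = 157.7229°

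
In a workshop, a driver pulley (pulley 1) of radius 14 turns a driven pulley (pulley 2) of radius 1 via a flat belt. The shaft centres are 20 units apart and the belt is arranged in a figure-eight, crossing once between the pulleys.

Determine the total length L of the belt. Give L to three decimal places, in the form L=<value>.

L=99.023

crossed belt: β = asin((r1+r2)/C) = asin(15/20) = 48.5904°
wrap1 = wrap2 = π + 2β = 277.1808°
tangent length = C·cosβ = 13.2288
L = (r1+r2)·wrap + 2·C·cosβ = 15·4.8377 + 2·13.2288 = 99.0233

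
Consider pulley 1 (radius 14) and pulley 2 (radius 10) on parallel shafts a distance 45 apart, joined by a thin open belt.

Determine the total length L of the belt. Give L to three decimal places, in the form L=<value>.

open belt: β = asin((r2−r1)/C) = asin(-4/45) = -5.0997°
wrap1 = π − 2β = 190.1994°
wrap2 = π + 2β = 169.8006°
tangent length = C·cosβ = 44.8219
L = r1·wrap1 + r2·wrap2 + 2·C·cosβ = 14·3.3196 + 10·2.9636 + 2·44.8219 = 165.7540

L=165.754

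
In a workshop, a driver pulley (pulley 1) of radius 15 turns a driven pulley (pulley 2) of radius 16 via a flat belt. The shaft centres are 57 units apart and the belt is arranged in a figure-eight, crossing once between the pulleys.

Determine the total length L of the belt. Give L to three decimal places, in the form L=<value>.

crossed belt: β = asin((r1+r2)/C) = asin(31/57) = 32.9468°
wrap1 = wrap2 = π + 2β = 245.8935°
tangent length = C·cosβ = 47.8330
L = (r1+r2)·wrap + 2·C·cosβ = 31·4.2917 + 2·47.8330 = 228.7073

L=228.707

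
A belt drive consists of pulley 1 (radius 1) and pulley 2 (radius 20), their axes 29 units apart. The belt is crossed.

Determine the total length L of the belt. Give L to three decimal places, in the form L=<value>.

L=139.984

crossed belt: β = asin((r1+r2)/C) = asin(21/29) = 46.3972°
wrap1 = wrap2 = π + 2β = 272.7944°
tangent length = C·cosβ = 20.0000
L = (r1+r2)·wrap + 2·C·cosβ = 21·4.7612 + 2·20.0000 = 139.9844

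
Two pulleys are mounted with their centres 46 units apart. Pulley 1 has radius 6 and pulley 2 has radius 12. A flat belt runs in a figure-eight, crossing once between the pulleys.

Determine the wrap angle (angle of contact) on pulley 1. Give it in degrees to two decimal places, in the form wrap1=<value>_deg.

wrap1=226.07_deg

crossed belt: β = asin((r1+r2)/C) = asin(18/46) = 23.0357°
wrap1 = wrap2 = π + 2β = 226.0714°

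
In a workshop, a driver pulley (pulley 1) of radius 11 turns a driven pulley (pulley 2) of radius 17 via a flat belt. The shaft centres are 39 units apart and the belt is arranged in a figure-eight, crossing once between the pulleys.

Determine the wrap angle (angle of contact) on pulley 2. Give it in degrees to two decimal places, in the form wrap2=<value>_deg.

crossed belt: β = asin((r1+r2)/C) = asin(28/39) = 45.8854°
wrap1 = wrap2 = π + 2β = 271.7708°

wrap2=271.77_deg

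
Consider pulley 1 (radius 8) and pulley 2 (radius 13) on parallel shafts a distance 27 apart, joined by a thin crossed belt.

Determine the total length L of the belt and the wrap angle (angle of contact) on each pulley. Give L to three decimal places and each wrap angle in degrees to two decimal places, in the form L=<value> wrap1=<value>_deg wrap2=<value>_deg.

L=137.342 wrap1=282.12_deg wrap2=282.12_deg

crossed belt: β = asin((r1+r2)/C) = asin(21/27) = 51.0576°
wrap1 = wrap2 = π + 2β = 282.1151°
tangent length = C·cosβ = 16.9706
L = (r1+r2)·wrap + 2·C·cosβ = 21·4.9238 + 2·16.9706 = 137.3417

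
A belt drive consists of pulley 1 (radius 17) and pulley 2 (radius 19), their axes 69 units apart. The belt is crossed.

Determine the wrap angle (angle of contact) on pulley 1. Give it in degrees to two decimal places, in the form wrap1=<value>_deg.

crossed belt: β = asin((r1+r2)/C) = asin(36/69) = 31.4490°
wrap1 = wrap2 = π + 2β = 242.8980°

wrap1=242.90_deg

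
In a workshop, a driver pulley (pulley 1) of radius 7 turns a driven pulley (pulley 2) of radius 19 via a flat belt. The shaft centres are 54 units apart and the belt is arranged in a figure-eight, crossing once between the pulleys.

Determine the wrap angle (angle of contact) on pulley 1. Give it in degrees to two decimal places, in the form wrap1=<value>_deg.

wrap1=237.56_deg

crossed belt: β = asin((r1+r2)/C) = asin(26/54) = 28.7822°
wrap1 = wrap2 = π + 2β = 237.5644°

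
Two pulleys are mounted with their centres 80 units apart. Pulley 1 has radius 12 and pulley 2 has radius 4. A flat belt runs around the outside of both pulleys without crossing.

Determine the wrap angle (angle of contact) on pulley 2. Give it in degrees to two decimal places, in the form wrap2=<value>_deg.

wrap2=168.52_deg

open belt: β = asin((r2−r1)/C) = asin(-8/80) = -5.7392°
wrap1 = π − 2β = 191.4783°
wrap2 = π + 2β = 168.5217°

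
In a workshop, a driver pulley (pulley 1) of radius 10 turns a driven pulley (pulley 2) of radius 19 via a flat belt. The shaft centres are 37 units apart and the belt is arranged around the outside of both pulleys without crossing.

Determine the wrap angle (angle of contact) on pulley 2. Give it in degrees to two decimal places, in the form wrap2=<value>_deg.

open belt: β = asin((r2−r1)/C) = asin(9/37) = 14.0780°
wrap1 = π − 2β = 151.8439°
wrap2 = π + 2β = 208.1561°

wrap2=208.16_deg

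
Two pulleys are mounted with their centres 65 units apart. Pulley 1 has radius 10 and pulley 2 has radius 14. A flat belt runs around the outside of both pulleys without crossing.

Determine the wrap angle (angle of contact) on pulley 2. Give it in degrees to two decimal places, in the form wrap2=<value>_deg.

wrap2=187.06_deg

open belt: β = asin((r2−r1)/C) = asin(4/65) = 3.5281°
wrap1 = π − 2β = 172.9438°
wrap2 = π + 2β = 187.0562°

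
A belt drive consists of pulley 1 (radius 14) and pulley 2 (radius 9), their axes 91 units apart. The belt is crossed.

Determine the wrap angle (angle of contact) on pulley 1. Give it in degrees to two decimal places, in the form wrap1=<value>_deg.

crossed belt: β = asin((r1+r2)/C) = asin(23/91) = 14.6401°
wrap1 = wrap2 = π + 2β = 209.2803°

wrap1=209.28_deg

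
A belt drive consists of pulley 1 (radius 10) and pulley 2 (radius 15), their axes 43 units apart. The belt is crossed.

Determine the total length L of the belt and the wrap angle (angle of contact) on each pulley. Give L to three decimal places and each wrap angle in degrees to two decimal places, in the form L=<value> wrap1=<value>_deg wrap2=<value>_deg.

crossed belt: β = asin((r1+r2)/C) = asin(25/43) = 35.5487°
wrap1 = wrap2 = π + 2β = 251.0975°
tangent length = C·cosβ = 34.9857
L = (r1+r2)·wrap + 2·C·cosβ = 25·4.3825 + 2·34.9857 = 179.5334

L=179.533 wrap1=251.10_deg wrap2=251.10_deg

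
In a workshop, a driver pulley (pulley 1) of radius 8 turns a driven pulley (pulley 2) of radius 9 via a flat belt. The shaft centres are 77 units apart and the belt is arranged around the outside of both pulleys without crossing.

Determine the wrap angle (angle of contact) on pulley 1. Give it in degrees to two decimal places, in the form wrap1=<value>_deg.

open belt: β = asin((r2−r1)/C) = asin(1/77) = 0.7441°
wrap1 = π − 2β = 178.5118°
wrap2 = π + 2β = 181.4882°

wrap1=178.51_deg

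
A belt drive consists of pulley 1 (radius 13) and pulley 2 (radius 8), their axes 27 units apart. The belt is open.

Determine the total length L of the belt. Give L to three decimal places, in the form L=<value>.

open belt: β = asin((r2−r1)/C) = asin(-5/27) = -10.6719°
wrap1 = π − 2β = 201.3439°
wrap2 = π + 2β = 158.6561°
tangent length = C·cosβ = 26.5330
L = r1·wrap1 + r2·wrap2 + 2·C·cosβ = 13·3.5141 + 8·2.7691 + 2·26.5330 = 120.9020

L=120.902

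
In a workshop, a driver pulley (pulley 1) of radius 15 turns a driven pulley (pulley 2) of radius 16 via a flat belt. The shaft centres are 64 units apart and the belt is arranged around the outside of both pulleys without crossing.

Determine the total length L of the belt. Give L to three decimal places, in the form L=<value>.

L=225.405

open belt: β = asin((r2−r1)/C) = asin(1/64) = 0.8953°
wrap1 = π − 2β = 178.2094°
wrap2 = π + 2β = 181.7906°
tangent length = C·cosβ = 63.9922
L = r1·wrap1 + r2·wrap2 + 2·C·cosβ = 15·3.1103 + 16·3.1728 + 2·63.9922 = 225.4050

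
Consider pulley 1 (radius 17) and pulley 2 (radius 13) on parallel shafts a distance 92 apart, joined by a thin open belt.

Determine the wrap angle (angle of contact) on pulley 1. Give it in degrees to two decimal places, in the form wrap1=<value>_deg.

open belt: β = asin((r2−r1)/C) = asin(-4/92) = -2.4919°
wrap1 = π − 2β = 184.9838°
wrap2 = π + 2β = 175.0162°

wrap1=184.98_deg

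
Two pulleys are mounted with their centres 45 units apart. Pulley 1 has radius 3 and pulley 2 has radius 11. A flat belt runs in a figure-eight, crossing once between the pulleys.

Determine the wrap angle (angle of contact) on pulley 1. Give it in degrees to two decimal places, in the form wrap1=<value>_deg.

wrap1=216.25_deg

crossed belt: β = asin((r1+r2)/C) = asin(14/45) = 18.1262°
wrap1 = wrap2 = π + 2β = 216.2524°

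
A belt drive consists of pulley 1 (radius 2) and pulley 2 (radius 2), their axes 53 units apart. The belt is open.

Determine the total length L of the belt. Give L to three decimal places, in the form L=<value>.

L=118.566

open belt: β = asin((r2−r1)/C) = asin(0/53) = 0.0000°
wrap1 = π − 2β = 180.0000°
wrap2 = π + 2β = 180.0000°
tangent length = C·cosβ = 53.0000
L = r1·wrap1 + r2·wrap2 + 2·C·cosβ = 2·3.1416 + 2·3.1416 + 2·53.0000 = 118.5664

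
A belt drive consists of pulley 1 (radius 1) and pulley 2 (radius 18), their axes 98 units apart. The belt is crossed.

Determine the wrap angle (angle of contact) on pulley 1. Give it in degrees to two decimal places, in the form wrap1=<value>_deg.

wrap1=202.36_deg

crossed belt: β = asin((r1+r2)/C) = asin(19/98) = 11.1792°
wrap1 = wrap2 = π + 2β = 202.3583°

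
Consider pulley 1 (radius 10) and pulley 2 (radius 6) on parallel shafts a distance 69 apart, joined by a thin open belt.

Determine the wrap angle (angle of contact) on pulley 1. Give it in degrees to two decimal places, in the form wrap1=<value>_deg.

open belt: β = asin((r2−r1)/C) = asin(-4/69) = -3.3234°
wrap1 = π − 2β = 186.6467°
wrap2 = π + 2β = 173.3533°

wrap1=186.65_deg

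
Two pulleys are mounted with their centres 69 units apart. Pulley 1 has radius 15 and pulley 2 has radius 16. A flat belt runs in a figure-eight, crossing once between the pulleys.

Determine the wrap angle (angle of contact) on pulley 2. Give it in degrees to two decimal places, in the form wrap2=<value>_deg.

crossed belt: β = asin((r1+r2)/C) = asin(31/69) = 26.6972°
wrap1 = wrap2 = π + 2β = 233.3944°

wrap2=233.39_deg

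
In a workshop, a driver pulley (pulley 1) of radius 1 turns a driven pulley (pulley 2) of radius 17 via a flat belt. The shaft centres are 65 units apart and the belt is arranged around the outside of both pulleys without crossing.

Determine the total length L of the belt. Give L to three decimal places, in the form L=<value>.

open belt: β = asin((r2−r1)/C) = asin(16/65) = 14.2500°
wrap1 = π − 2β = 151.4999°
wrap2 = π + 2β = 208.5001°
tangent length = C·cosβ = 63.0000
L = r1·wrap1 + r2·wrap2 + 2·C·cosβ = 1·2.6442 + 17·3.6390 + 2·63.0000 = 190.5074

L=190.507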